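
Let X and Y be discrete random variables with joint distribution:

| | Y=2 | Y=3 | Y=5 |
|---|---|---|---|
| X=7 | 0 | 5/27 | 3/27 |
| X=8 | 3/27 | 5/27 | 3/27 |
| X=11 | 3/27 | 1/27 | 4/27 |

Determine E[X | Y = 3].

P(Y = 3) = 11/27.
Σ X·P over the event = 7·(5/27) + 8·(5/27) + 11·(1/27) = 86/27.
E[X | Y = 3] = (86/27) / (11/27) = 86/11.

86/11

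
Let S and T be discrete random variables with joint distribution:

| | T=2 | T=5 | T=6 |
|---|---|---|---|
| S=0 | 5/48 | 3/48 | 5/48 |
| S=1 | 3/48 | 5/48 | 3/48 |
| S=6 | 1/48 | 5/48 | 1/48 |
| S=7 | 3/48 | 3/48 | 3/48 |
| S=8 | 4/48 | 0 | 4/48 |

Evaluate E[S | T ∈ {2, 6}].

31/8

P(T ∈ {2, 6}) = 2/3.
Summing S·P(S=x,T=y) over the conditioning event gives 31/12.
E[S | T ∈ {2, 6}] = (31/12) / (2/3) = 31/8.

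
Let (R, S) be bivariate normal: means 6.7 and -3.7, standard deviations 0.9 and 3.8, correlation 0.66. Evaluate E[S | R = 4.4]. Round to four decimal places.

E[S | R=x] = μ_S + ρ(σ_S/σ_R)(x − μ_R) for jointly normal variables.
E[S | R=4.4] = -3.7 + (0.66)·(3.8/0.9)·(4.4 − (6.7)) = -3.7 + (2.78667)·(-2.3) = -10.1093.

-10.1093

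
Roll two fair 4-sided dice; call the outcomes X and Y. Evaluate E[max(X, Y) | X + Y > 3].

45/13

P(X + Y > 3) = 13/16.
Summing max(X,Y)·P(x,y) over outcomes with X + Y > 3 gives 45/16.
E[max(X, Y) | X + Y > 3] = (45/16) / (13/16) = 45/13.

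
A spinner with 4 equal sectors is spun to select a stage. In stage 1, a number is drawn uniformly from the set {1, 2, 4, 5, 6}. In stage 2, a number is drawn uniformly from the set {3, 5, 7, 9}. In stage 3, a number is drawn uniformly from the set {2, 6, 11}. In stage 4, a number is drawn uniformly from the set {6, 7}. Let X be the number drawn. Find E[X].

E[X | stage 1] = (1+2+4+5+6)/5 = 18/5.
E[X | stage 2] = (3+5+7+9)/4 = 6.
E[X | stage 3] = (2+6+11)/3 = 19/3.
E[X | stage 4] = (6+7)/2 = 13/2.
E[X] = (1/4)·(18/5) + (1/4)·(6) + (1/4)·(19/3) + (1/4)·(13/2) = 673/120.

673/120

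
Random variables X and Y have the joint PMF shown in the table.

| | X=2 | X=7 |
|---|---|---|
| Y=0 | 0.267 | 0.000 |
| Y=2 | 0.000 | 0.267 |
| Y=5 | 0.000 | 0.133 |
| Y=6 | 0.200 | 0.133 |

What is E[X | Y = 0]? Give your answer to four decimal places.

2.0000

P(Y = 0) = 0.267.
Σ X·P over the event = 2·(0.267) = 0.534.
E[X | Y = 0] = (0.534) / (0.267) = 2.0000.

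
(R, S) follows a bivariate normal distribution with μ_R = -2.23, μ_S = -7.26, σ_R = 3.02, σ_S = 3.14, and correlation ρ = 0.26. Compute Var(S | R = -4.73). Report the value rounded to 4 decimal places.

For a bivariate normal, Var(S | R=x) = σ_S²(1 − ρ²).
Var(S | R=-4.73) = (3.14)²·(1 − (0.26)²) = 9.8596·0.9324 = 9.1931.

9.1931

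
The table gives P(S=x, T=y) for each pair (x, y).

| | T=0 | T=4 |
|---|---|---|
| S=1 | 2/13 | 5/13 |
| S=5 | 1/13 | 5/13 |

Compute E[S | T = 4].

P(T = 4) = 10/13.
Σ S·P over the event = 1·(5/13) + 5·(5/13) = 30/13.
E[S | T = 4] = (30/13) / (10/13) = 3.

3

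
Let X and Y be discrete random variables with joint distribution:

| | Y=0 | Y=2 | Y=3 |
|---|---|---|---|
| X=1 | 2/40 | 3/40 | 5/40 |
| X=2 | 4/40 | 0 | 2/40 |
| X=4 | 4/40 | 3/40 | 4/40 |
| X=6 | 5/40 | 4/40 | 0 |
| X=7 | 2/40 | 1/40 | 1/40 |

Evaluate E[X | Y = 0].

P(Y = 0) = 17/40.
Σ X·P over the event = 1·(2/40) + 2·(4/40) + 4·(4/40) + 6·(5/40) + 7·(2/40) = 7/4.
E[X | Y = 0] = (7/4) / (17/40) = 70/17.

70/17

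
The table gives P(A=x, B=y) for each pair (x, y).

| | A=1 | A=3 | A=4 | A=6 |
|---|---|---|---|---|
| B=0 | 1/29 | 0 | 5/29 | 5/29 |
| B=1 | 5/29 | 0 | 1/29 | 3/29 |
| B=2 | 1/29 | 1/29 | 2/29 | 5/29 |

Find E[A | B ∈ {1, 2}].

23/6

P(B ∈ {1, 2}) = 18/29.
Σ A·P over the event = 1·(5/29) + 1·(1/29) + 3·(1/29) + 4·(1/29) + 4·(2/29) + 6·(3/29) + 6·(5/29) = 69/29.
E[A | B ∈ {1, 2}] = (69/29) / (18/29) = 23/6.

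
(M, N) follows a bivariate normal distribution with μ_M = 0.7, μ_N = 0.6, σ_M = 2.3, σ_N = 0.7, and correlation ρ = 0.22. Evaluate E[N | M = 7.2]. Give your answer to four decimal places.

1.0352

The regression of N on M has slope ρ·σ_N/σ_M and passes through (μ_M, μ_N).
E[N | M=7.2] = 0.6 + (0.22)·(0.7/2.3)·(7.2 − (0.7)) = 0.6 + (0.066957)·(6.5) = 1.0352.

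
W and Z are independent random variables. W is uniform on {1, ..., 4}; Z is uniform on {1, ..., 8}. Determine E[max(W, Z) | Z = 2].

P(Z = 2) = 1/8.
Summing max(W,Z)·P(x,y) over outcomes with Z = 2 gives 11/32.
E[max(W, Z) | Z = 2] = (11/32) / (1/8) = 11/4.

11/4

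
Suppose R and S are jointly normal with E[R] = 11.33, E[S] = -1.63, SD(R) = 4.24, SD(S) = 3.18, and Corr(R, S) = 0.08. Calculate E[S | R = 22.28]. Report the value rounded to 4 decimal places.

-0.9730

The regression of S on R has slope ρ·σ_S/σ_R and passes through (μ_R, μ_S).
E[S | R=22.28] = -1.63 + (0.08)·(3.18/4.24)·(22.28 − (11.33)) = -1.63 + (0.06)·(10.95) = -0.9730.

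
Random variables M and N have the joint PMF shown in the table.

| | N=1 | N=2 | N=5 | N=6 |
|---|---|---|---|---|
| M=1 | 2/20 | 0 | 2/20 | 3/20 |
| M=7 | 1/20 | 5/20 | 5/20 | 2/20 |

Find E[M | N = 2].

P(N = 2) = 1/4.
Summing M·P(M=x,N=y) over the conditioning event gives 7/4.
E[M | N = 2] = (7/4) / (1/4) = 7.

7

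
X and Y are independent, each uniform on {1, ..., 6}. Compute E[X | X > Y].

P(X > Y) = 5/12.
Summing X·P(x,y) over outcomes with X > Y gives 35/18.
E[X | X > Y] = (35/18) / (5/12) = 14/3.

14/3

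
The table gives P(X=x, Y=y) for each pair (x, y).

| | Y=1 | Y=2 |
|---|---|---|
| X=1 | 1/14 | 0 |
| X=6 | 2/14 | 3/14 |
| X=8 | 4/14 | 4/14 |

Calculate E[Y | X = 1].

1

P(X = 1) = 1/14.
Σ Y·P over the event = 1·(1/14) = 1/14.
E[Y | X = 1] = (1/14) / (1/14) = 1.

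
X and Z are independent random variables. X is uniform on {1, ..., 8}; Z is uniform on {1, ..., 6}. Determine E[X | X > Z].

P(X > Z) = 9/16.
Summing X·P(x,y) over outcomes with X > Z gives 10/3.
E[X | X > Z] = (10/3) / (9/16) = 160/27.

160/27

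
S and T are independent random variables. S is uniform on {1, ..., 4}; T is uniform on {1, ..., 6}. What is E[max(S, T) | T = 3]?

P(T = 3) = 1/6.
Summing max(S,T)·P(x,y) over outcomes with T = 3 gives 13/24.
E[max(S, T) | T = 3] = (13/24) / (1/6) = 13/4.

13/4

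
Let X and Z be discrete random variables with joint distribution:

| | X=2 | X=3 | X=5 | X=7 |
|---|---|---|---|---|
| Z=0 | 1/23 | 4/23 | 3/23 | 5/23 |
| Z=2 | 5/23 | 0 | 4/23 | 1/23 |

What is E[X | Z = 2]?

37/10

P(Z = 2) = 10/23.
Σ X·P over the event = 2·(5/23) + 5·(4/23) + 7·(1/23) = 37/23.
E[X | Z = 2] = (37/23) / (10/23) = 37/10.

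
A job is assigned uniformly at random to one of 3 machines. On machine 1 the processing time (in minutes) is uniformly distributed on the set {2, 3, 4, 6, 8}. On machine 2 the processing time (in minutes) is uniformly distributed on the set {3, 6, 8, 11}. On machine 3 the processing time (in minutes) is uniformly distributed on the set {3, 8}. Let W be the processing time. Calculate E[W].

57/10

E[W | machine 1] = (2+3+4+6+8)/5 = 23/5.
E[W | machine 2] = (3+6+8+11)/4 = 7.
E[W | machine 3] = (3+8)/2 = 11/2.
By the law of total expectation,
E[W] = (1/3)·(23/5) + (1/3)·(7) + (1/3)·(11/2) = 57/10.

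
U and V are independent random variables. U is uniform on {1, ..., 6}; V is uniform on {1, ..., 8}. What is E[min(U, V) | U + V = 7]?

2

Outcomes with U + V = 7: (1,6), (2,5), (3,4), (4,3), (5,2), (6,1), each with probability 1/48.
E[min(U, V) | U + V = 7] = (1 + 2 + 3 + 3 + 2 + 1) / 6 = 2.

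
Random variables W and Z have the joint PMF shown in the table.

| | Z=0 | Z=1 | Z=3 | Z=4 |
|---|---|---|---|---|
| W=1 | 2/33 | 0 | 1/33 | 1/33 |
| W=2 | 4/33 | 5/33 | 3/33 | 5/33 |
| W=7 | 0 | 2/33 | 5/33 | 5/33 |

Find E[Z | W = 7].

P(W = 7) = 4/11.
Summing Z·P(W=x,Z=y) over the conditioning event gives 37/33.
E[Z | W = 7] = (37/33) / (4/11) = 37/12.

37/12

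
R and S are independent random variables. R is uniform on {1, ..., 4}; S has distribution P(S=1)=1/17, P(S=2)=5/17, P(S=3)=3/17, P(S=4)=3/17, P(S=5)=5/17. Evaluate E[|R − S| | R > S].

3/2

P(R > S) = 4/17.
Summing |R−S|·P(x,y) over outcomes with R > S gives 6/17.
E[|R − S| | R > S] = (6/17) / (4/17) = 3/2.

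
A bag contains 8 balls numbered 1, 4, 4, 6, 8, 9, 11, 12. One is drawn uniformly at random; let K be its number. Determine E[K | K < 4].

P(K < 4) = 1/8.
Σ over the event: 1·1/8 = 1/8.
E[K | K < 4] = (1/8) / (1/8) = 1.

1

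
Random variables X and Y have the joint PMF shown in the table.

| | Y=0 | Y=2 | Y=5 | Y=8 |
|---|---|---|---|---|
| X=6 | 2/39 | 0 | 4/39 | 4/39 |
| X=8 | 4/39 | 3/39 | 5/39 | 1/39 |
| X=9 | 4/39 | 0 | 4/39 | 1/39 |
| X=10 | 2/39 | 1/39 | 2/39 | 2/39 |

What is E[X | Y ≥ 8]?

61/8

P(Y ≥ 8) = 8/39.
Σ X·P over the event = 6·(4/39) + 8·(1/39) + 9·(1/39) + 10·(2/39) = 61/39.
E[X | Y ≥ 8] = (61/39) / (8/39) = 61/8.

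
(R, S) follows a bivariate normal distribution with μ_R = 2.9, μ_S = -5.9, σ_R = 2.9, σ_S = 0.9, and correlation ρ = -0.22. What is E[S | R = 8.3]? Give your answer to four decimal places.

-6.2687

The regression of S on R has slope ρ·σ_S/σ_R and passes through (μ_R, μ_S).
E[S | R=8.3] = -5.9 + (-0.22)·(0.9/2.9)·(8.3 − (2.9)) = -5.9 + (-0.068276)·(5.4) = -6.2687.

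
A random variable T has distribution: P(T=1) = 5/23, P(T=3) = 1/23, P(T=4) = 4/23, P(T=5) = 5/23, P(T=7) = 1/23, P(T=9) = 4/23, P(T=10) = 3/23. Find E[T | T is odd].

P(T is odd) = 16/23.
Σ over the event: 1·5/23 + 3·1/23 + 5·5/23 + 7·1/23 + 9·4/23 = 76/23.
E[T | T is odd] = (76/23) / (16/23) = 19/4.

19/4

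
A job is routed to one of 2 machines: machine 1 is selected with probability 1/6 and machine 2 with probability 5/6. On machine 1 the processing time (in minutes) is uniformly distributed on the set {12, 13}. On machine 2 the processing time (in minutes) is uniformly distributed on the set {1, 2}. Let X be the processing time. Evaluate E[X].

10/3

E[X | machine 1] = (12+13)/2 = 25/2.
E[X | machine 2] = (1+2)/2 = 3/2.
E[X] = (1/6)·(25/2) + (5/6)·(3/2) = 10/3.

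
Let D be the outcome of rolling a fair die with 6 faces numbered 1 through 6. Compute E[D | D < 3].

3/2

Given D < 3, D is equally likely to be any of {1, 2}.
E[D | D < 3] = (1 + 2) / 2 = 3/2.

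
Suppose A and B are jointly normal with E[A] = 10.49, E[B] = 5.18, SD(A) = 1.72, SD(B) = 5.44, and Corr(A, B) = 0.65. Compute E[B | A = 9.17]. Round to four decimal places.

2.4663

For a bivariate normal, E[B | A=x] = μ_B + ρ·(σ_B/σ_A)·(x − μ_A).
E[B | A=9.17] = 5.18 + (0.65)·(5.44/1.72)·(9.17 − (10.49)) = 5.18 + (2.0558)·(-1.32) = 2.4663.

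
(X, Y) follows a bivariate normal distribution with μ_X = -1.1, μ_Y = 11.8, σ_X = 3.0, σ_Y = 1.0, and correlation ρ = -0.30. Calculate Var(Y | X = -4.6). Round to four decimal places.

For a bivariate normal, Var(Y | X=x) = σ_Y²(1 − ρ²).
Var(Y | X=-4.6) = (1.0)²·(1 − (-0.30)²) = 1·0.91 = 0.9100.

0.9100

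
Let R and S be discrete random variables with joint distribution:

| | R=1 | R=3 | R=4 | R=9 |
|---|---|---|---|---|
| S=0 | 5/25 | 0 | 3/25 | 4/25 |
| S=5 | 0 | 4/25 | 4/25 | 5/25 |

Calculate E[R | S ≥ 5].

P(S ≥ 5) = 13/25.
Summing R·P(R=x,S=y) over the conditioning event gives 73/25.
E[R | S ≥ 5] = (73/25) / (13/25) = 73/13.

73/13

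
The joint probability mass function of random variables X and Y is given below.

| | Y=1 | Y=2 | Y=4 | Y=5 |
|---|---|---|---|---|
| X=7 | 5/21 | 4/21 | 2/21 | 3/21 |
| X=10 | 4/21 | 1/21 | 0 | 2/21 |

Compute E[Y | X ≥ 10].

16/7

P(X ≥ 10) = 1/3.
Σ Y·P over the event = 1·(4/21) + 2·(1/21) + 5·(2/21) = 16/21.
E[Y | X ≥ 10] = (16/21) / (1/3) = 16/7.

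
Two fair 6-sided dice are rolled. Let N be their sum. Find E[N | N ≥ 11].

P(N ≥ 11) = 1/12.
Σ over the event: 11·1/18 + 12·1/36 = 17/18.
E[N | N ≥ 11] = (17/18) / (1/12) = 34/3.

34/3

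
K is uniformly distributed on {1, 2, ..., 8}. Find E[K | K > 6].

15/2

Given K > 6, K is equally likely to be any of {7, 8}.
E[K | K > 6] = (7 + 8) / 2 = 15/2.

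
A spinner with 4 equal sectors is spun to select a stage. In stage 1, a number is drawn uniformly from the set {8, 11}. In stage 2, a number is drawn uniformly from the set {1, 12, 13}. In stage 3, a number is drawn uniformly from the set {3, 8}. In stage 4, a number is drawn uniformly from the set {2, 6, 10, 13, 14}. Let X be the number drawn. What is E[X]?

49/6

E[X | stage 1] = (8+11)/2 = 19/2.
E[X | stage 2] = (1+12+13)/3 = 26/3.
E[X | stage 3] = (3+8)/2 = 11/2.
E[X | stage 4] = (2+6+10+13+14)/5 = 9.
By the law of total expectation,
E[X] = (1/4)·(19/2) + (1/4)·(26/3) + (1/4)·(11/2) + (1/4)·(9) = 49/6.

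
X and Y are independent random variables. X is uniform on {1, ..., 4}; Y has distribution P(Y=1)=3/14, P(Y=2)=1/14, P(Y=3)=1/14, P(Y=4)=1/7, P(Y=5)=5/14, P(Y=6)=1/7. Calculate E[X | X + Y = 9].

26/7

P(X + Y = 9) = 1/8.
Summing X·P(x,y) over outcomes with X + Y = 9 gives 13/28.
E[X | X + Y = 9] = (13/28) / (1/8) = 26/7.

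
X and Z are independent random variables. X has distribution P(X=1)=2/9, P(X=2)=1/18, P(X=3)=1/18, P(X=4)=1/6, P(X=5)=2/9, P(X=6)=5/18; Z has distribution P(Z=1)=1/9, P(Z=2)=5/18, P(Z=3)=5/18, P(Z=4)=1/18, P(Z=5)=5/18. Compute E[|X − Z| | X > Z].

470/187

P(X > Z) = 187/324.
Summing |X−Z|·P(x,y) over outcomes with X > Z gives 235/162.
E[|X − Z| | X > Z] = (235/162) / (187/324) = 470/187.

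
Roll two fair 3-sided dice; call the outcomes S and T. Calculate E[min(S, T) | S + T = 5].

2

Outcomes with S + T = 5: (2,3), (3,2), each with probability 1/9.
E[min(S, T) | S + T = 5] = (2 + 2) / 2 = 2.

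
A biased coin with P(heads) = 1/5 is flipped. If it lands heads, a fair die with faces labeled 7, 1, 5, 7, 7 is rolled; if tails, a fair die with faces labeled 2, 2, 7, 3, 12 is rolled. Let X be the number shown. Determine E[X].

E[X | heads] = (7+1+5+7+7)/5 = 27/5.
E[X | tails] = (2+2+7+3+12)/5 = 26/5.
By the law of total expectation,
E[X] = (1/5)·(27/5) + (4/5)·(26/5) = 131/25.

131/25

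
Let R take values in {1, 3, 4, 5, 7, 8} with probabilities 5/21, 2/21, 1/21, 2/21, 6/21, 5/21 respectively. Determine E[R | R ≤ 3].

11/7

P(R ≤ 3) = 1/3.
Σ over the event: 1·5/21 + 3·2/21 = 11/21.
E[R | R ≤ 3] = (11/21) / (1/3) = 11/7.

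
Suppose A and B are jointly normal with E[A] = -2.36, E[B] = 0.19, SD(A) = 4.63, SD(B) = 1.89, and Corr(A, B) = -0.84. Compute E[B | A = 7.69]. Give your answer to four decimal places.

For a bivariate normal, E[B | A=x] = μ_B + ρ·(σ_B/σ_A)·(x − μ_A).
E[B | A=7.69] = 0.19 + (-0.84)·(1.89/4.63)·(7.69 − (-2.36)) = 0.19 + (-0.342894)·(10.05) = -3.2561.

-3.2561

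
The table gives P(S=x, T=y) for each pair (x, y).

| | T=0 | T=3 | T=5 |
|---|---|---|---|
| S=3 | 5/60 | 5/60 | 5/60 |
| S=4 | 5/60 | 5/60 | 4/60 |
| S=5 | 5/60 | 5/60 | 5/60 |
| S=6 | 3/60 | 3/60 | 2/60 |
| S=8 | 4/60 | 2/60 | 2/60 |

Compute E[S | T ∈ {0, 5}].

97/20

P(T ∈ {0, 5}) = 2/3.
Summing S·P(S=x,T=y) over the conditioning event gives 97/30.
E[S | T ∈ {0, 5}] = (97/30) / (2/3) = 97/20.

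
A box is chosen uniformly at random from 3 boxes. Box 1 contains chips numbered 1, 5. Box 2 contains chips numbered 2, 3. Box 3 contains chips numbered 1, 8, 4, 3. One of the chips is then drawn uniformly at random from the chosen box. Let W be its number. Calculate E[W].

E[W | box 1] = (1+5)/2 = 3.
E[W | box 2] = (2+3)/2 = 5/2.
E[W | box 3] = (1+8+4+3)/4 = 4.
E[W] = (1/3)·(3) + (1/3)·(5/2) + (1/3)·(4) = 19/6.

19/6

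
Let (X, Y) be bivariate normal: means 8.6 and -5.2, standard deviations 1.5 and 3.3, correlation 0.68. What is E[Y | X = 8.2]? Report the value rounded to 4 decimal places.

E[Y | X=x] = μ_Y + ρ(σ_Y/σ_X)(x − μ_X) for jointly normal variables.
E[Y | X=8.2] = -5.2 + (0.68)·(3.3/1.5)·(8.2 − (8.6)) = -5.2 + (1.496)·(-0.4) = -5.7984.

-5.7984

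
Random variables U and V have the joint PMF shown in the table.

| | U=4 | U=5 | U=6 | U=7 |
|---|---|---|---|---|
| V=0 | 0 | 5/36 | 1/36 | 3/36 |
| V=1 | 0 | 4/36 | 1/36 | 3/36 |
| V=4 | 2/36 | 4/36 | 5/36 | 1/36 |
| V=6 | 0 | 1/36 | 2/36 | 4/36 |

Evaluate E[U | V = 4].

65/12

P(V = 4) = 1/3.
Summing U·P(U=x,V=y) over the conditioning event gives 65/36.
E[U | V = 4] = (65/36) / (1/3) = 65/12.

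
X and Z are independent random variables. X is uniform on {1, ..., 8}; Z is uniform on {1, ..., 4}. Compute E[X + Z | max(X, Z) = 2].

Outcomes with max(X, Z) = 2: (1,2), (2,1), (2,2), each with probability 1/32.
E[X + Z | max(X, Z) = 2] = (3 + 3 + 4) / 3 = 10/3.

10/3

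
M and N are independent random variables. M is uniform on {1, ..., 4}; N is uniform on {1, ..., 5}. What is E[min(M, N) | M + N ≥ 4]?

P(M + N ≥ 4) = 17/20.
Summing min(M,N)·P(x,y) over outcomes with M + N ≥ 4 gives 37/20.
E[min(M, N) | M + N ≥ 4] = (37/20) / (17/20) = 37/17.

37/17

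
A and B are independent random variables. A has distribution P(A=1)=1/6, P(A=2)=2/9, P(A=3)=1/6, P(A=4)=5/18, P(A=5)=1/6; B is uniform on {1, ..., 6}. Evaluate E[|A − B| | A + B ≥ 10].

P(A + B ≥ 10) = 11/108.
Summing |A−B|·P(x,y) over outcomes with A + B ≥ 10 gives 13/108.
E[|A − B| | A + B ≥ 10] = (13/108) / (11/108) = 13/11.

13/11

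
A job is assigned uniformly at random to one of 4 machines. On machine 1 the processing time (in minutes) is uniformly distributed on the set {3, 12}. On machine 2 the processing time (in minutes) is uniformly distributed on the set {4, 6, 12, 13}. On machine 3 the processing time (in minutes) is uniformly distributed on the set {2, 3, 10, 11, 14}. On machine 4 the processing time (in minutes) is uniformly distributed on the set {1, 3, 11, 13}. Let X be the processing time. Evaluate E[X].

125/16

E[X | machine 1] = (3+12)/2 = 15/2.
E[X | machine 2] = (4+6+12+13)/4 = 35/4.
E[X | machine 3] = (2+3+10+11+14)/5 = 8.
E[X | machine 4] = (1+3+11+13)/4 = 7.
E[X] = (1/4)·(15/2) + (1/4)·(35/4) + (1/4)·(8) + (1/4)·(7) = 125/16.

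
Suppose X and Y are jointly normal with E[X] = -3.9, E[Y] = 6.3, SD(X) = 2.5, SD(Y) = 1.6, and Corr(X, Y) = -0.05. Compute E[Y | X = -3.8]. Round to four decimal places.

E[Y | X=x] = μ_Y + ρ(σ_Y/σ_X)(x − μ_X) for jointly normal variables.
E[Y | X=-3.8] = 6.3 + (-0.05)·(1.6/2.5)·(-3.8 − (-3.9)) = 6.3 + (-0.032)·(0.1) = 6.2968.

6.2968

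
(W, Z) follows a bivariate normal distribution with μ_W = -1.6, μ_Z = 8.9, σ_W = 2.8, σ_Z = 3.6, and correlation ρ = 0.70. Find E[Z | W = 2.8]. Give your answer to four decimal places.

The regression of Z on W has slope ρ·σ_Z/σ_W and passes through (μ_W, μ_Z).
E[Z | W=2.8] = 8.9 + (0.70)·(3.6/2.8)·(2.8 − (-1.6)) = 8.9 + (0.9)·(4.4) = 12.8600.

12.8600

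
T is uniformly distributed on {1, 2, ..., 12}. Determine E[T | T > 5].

Given T > 5, T is equally likely to be any of {6, 7, 8, 9, 10, 11, 12}.
E[T | T > 5] = (6 + 7 + 8 + 9 + 10 + 11 + 12) / 7 = 9.

9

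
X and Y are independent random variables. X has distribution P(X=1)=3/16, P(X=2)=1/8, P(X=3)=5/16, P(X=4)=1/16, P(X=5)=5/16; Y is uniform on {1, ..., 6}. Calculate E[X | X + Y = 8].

48/13

P(X + Y = 8) = 13/96.
Summing X·P(x,y) over outcomes with X + Y = 8 gives 1/2.
E[X | X + Y = 8] = (1/2) / (13/96) = 48/13.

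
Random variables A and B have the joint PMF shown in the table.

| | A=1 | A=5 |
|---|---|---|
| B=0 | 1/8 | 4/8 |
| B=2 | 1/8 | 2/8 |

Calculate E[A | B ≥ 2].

P(B ≥ 2) = 3/8.
Σ A·P over the event = 1·(1/8) + 5·(2/8) = 11/8.
E[A | B ≥ 2] = (11/8) / (3/8) = 11/3.

11/3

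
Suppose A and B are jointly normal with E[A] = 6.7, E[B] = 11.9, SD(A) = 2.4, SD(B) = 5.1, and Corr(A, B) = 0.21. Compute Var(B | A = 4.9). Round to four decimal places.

24.8630

Var(B | A=x) = (1 − ρ²)·σ_B².
Var(B | A=4.9) = (5.1)²·(1 − (0.21)²) = 26.01·0.9559 = 24.8630.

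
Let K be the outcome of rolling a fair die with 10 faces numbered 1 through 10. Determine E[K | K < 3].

Given K < 3, K is equally likely to be any of {1, 2}.
E[K | K < 3] = (1 + 2) / 2 = 3/2.

3/2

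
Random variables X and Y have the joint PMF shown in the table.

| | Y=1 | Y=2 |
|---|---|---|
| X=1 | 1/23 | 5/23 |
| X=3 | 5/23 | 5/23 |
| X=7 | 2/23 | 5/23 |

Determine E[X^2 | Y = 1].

18

P(Y = 1) = 8/23.
Summing X^2·P(X=x,Y=y) over the conditioning event gives 144/23.
E[X^2 | Y = 1] = (144/23) / (8/23) = 18.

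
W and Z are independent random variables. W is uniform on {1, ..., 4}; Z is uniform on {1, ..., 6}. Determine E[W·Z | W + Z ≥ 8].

Outcomes with W + Z ≥ 8: (2,6), (3,5), (3,6), (4,4), (4,5), (4,6), each with probability 1/24.
E[W·Z | W + Z ≥ 8] = (12 + 15 + 18 + 16 + 20 + 24) / 6 = 35/2.

35/2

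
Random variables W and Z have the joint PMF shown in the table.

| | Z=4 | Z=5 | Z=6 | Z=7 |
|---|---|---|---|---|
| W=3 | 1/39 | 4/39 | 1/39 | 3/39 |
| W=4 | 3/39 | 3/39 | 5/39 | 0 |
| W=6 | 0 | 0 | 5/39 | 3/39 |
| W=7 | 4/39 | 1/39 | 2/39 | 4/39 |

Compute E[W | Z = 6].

67/13

P(Z = 6) = 1/3.
Σ W·P over the event = 3·(1/39) + 4·(5/39) + 6·(5/39) + 7·(2/39) = 67/39.
E[W | Z = 6] = (67/39) / (1/3) = 67/13.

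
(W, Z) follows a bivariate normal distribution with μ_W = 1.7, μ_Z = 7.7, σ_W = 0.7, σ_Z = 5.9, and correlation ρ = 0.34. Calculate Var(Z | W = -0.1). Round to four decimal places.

30.7860

The conditional variance in a bivariate normal is σ_Z²(1 − ρ²), independent of x.
Var(Z | W=-0.1) = (5.9)²·(1 − (0.34)²) = 34.81·0.8844 = 30.7860.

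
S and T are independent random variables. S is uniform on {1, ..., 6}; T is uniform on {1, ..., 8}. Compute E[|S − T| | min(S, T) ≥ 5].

Outcomes with min(S, T) ≥ 5: (5,5), (5,6), (5,7), (5,8), (6,5), (6,6), (6,7), (6,8), each with probability 1/48.
E[|S − T| | min(S, T) ≥ 5] = (0 + 1 + 2 + 3 + 1 + 0 + 1 + 2) / 8 = 5/4.

5/4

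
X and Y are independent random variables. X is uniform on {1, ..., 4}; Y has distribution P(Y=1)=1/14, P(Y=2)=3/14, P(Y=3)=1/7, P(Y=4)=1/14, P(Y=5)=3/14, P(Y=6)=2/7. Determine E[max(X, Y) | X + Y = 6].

P(X + Y = 6) = 9/56.
Summing max(X,Y)·P(x,y) over outcomes with X + Y = 6 gives 37/56.
E[max(X, Y) | X + Y = 6] = (37/56) / (9/56) = 37/9.

37/9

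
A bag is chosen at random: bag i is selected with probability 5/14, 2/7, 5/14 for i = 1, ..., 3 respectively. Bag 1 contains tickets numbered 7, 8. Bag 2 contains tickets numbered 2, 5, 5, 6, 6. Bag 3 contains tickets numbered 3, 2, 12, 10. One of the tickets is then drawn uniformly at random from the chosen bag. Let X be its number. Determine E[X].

E[X | bag 1] = (7+8)/2 = 15/2.
E[X | bag 2] = (2+5+5+6+6)/5 = 24/5.
E[X | bag 3] = (3+2+12+10)/4 = 27/4.
E[X] = (5/14)·(15/2) + (2/7)·(24/5) + (5/14)·(27/4) = 1809/280.

1809/280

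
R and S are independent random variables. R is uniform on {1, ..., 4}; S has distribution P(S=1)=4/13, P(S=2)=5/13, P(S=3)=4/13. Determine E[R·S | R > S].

P(R > S) = 1/2.
Summing RS·P(x,y) over outcomes with R > S gives 77/26.
E[R·S | R > S] = (77/26) / (1/2) = 77/13.

77/13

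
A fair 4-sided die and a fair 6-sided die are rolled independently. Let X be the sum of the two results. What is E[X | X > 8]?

P(X > 8) = 1/8.
Σ over the event: 9·1/12 + 10·1/24 = 7/6.
E[X | X > 8] = (7/6) / (1/8) = 28/3.

28/3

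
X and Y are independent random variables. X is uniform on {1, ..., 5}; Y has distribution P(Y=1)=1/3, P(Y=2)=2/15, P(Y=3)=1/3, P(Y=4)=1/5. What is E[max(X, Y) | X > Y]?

154/39

P(X > Y) = 13/25.
Summing max(X,Y)·P(x,y) over outcomes with X > Y gives 154/75.
E[max(X, Y) | X > Y] = (154/75) / (13/25) = 154/39.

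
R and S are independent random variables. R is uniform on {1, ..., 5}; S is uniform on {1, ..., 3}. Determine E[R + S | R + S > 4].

Outcomes with R + S > 4: (2,3), (3,2), (3,3), (4,1), (4,2), (4,3), (5,1), (5,2), (5,3), each with probability 1/15.
E[R + S | R + S > 4] = (5 + 5 + 6 + 5 + 6 + 7 + 6 + 7 + 8) / 9 = 55/9.

55/9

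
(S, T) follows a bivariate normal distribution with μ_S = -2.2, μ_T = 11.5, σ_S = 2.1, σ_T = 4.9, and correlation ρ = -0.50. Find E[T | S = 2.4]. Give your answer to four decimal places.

6.1333

E[T | S=x] = μ_T + ρ(σ_T/σ_S)(x − μ_S) for jointly normal variables.
E[T | S=2.4] = 11.5 + (-0.50)·(4.9/2.1)·(2.4 − (-2.2)) = 11.5 + (-1.16667)·(4.6) = 6.1333.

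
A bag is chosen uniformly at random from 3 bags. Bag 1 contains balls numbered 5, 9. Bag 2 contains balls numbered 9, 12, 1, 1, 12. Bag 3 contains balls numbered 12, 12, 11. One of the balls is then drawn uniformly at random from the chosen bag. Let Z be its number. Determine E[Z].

77/9

E[Z | bag 1] = (5+9)/2 = 7.
E[Z | bag 2] = (9+12+1+1+12)/5 = 7.
E[Z | bag 3] = (12+12+11)/3 = 35/3.
By the law of total expectation,
E[Z] = (1/3)·(7) + (1/3)·(7) + (1/3)·(35/3) = 77/9.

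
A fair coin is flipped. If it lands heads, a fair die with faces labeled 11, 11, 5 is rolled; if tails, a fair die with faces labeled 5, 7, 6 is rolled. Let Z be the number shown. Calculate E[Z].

15/2

E[Z | heads] = (11+11+5)/3 = 9.
E[Z | tails] = (5+7+6)/3 = 6.
By the law of total expectation,
E[Z] = (1/2)·(9) + (1/2)·(6) = 15/2.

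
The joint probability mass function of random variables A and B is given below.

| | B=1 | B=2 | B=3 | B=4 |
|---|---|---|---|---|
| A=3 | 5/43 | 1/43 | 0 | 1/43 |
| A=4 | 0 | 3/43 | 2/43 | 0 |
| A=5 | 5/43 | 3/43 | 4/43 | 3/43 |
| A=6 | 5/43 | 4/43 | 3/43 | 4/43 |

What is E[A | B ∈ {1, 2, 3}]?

34/7

P(B ∈ {1, 2, 3}) = 35/43.
Summing A·P(A=x,B=y) over the conditioning event gives 170/43.
E[A | B ∈ {1, 2, 3}] = (170/43) / (35/43) = 34/7.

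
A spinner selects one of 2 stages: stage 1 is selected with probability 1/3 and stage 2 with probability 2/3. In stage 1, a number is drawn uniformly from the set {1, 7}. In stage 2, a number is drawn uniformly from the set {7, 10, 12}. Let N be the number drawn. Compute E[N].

E[N | stage 1] = (1+7)/2 = 4.
E[N | stage 2] = (7+10+12)/3 = 29/3.
E[N] = (1/3)·(4) + (2/3)·(29/3) = 70/9.

70/9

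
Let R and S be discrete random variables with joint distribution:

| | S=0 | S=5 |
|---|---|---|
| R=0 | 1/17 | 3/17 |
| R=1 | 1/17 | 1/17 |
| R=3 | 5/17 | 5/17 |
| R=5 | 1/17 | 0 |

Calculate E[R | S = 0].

P(S = 0) = 8/17.
Σ R·P over the event = 0·(1/17) + 1·(1/17) + 3·(5/17) + 5·(1/17) = 21/17.
E[R | S = 0] = (21/17) / (8/17) = 21/8.

21/8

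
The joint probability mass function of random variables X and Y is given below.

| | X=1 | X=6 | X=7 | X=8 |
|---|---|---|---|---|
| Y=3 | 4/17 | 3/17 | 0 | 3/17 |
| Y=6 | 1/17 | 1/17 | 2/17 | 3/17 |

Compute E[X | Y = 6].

45/7

P(Y = 6) = 7/17.
Σ X·P over the event = 1·(1/17) + 6·(1/17) + 7·(2/17) + 8·(3/17) = 45/17.
E[X | Y = 6] = (45/17) / (7/17) = 45/7.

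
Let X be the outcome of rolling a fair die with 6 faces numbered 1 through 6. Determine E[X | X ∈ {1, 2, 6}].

P(X ∈ {1, 2, 6}) = 1/2.
Σ over the event: 1·1/6 + 2·1/6 + 6·1/6 = 3/2.
E[X | X ∈ {1, 2, 6}] = (3/2) / (1/2) = 3.

3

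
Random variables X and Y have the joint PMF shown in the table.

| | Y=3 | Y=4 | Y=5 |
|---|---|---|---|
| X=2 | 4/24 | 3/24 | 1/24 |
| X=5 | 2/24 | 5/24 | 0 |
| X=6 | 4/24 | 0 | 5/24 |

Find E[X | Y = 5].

P(Y = 5) = 1/4.
Summing X·P(X=x,Y=y) over the conditioning event gives 4/3.
E[X | Y = 5] = (4/3) / (1/4) = 16/3.

16/3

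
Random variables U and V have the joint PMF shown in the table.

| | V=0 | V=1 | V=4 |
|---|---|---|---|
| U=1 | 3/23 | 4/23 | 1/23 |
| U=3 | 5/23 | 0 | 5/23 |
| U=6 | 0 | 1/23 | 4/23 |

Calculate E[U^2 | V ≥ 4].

P(V ≥ 4) = 10/23.
Σ U^2·P over the event = 1·(1/23) + 9·(5/23) + 36·(4/23) = 190/23.
E[U^2 | V ≥ 4] = (190/23) / (10/23) = 19.

19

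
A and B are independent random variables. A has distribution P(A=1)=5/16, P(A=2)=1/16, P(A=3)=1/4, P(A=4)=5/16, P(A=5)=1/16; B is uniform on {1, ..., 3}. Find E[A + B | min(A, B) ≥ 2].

P(min(A, B) ≥ 2) = 11/24.
Summing (A+B)·P(x,y) over outcomes with min(A, B) ≥ 2 gives 133/48.
E[A + B | min(A, B) ≥ 2] = (133/48) / (11/24) = 133/22.

133/22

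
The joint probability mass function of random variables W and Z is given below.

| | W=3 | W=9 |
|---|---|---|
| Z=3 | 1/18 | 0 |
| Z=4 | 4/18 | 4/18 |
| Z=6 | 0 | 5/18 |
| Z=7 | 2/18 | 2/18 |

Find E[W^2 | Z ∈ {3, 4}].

41

P(Z ∈ {3, 4}) = 1/2.
Summing W^2·P(W=x,Z=y) over the conditioning event gives 41/2.
E[W^2 | Z ∈ {3, 4}] = (41/2) / (1/2) = 41.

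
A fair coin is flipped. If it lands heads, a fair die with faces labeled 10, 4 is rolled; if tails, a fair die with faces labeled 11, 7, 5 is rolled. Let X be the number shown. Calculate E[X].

22/3

E[X | heads] = (10+4)/2 = 7.
E[X | tails] = (11+7+5)/3 = 23/3.
By the law of total expectation,
E[X] = (1/2)·(7) + (1/2)·(23/3) = 22/3.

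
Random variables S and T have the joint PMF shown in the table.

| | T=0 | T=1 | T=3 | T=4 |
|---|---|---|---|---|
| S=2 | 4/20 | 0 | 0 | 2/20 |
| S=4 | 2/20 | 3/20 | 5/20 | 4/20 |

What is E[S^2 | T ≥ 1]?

100/7

P(T ≥ 1) = 7/10.
Σ S^2·P over the event = 4·(2/20) + 16·(3/20) + 16·(5/20) + 16·(4/20) = 10.
E[S^2 | T ≥ 1] = (10) / (7/10) = 100/7.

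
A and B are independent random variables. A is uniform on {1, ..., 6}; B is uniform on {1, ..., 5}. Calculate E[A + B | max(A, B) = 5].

Outcomes with max(A, B) = 5: (1,5), (2,5), (3,5), (4,5), (5,1), (5,2), (5,3), (5,4), (5,5), each with probability 1/30.
E[A + B | max(A, B) = 5] = (6 + 7 + 8 + 9 + 6 + 7 + 8 + 9 + 10) / 9 = 70/9.

70/9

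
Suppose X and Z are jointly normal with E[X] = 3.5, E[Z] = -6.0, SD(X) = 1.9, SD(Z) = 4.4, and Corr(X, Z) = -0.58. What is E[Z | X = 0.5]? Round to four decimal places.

-1.9705

For a bivariate normal, E[Z | X=x] = μ_Z + ρ·(σ_Z/σ_X)·(x − μ_X).
E[Z | X=0.5] = -6.0 + (-0.58)·(4.4/1.9)·(0.5 − (3.5)) = -6.0 + (-1.34316)·(-3) = -1.9705.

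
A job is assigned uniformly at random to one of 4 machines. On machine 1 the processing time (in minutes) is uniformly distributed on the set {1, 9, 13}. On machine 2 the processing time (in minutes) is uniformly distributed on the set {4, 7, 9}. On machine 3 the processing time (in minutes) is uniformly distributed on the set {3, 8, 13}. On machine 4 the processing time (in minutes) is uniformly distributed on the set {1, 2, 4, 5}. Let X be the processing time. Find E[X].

E[X | machine 1] = (1+9+13)/3 = 23/3.
E[X | machine 2] = (4+7+9)/3 = 20/3.
E[X | machine 3] = (3+8+13)/3 = 8.
E[X | machine 4] = (1+2+4+5)/4 = 3.
By the law of total expectation,
E[X] = (1/4)·(23/3) + (1/4)·(20/3) + (1/4)·(8) + (1/4)·(3) = 19/3.

19/3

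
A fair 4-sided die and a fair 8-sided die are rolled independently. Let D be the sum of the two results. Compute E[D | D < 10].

80/13

P(D < 10) = 13/16.
Σ over the event: 2·1/32 + 3·1/16 + 4·3/32 + 5·1/8 + 6·1/8 + 7·1/8 + 8·1/8 + 9·1/8 = 5.
E[D | D < 10] = (5) / (13/16) = 80/13.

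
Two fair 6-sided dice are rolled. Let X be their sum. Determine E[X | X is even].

P(X is even) = 1/2.
Σ over the event: 2·1/36 + 4·1/12 + 6·5/36 + 8·5/36 + 10·1/12 + 12·1/36 = 7/2.
E[X | X is even] = (7/2) / (1/2) = 7.

7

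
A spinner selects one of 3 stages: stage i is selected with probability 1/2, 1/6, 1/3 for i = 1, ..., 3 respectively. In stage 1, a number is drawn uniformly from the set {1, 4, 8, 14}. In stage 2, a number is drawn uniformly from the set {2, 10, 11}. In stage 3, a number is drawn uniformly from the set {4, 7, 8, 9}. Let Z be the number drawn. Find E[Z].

503/72

E[Z | stage 1] = (1+4+8+14)/4 = 27/4.
E[Z | stage 2] = (2+10+11)/3 = 23/3.
E[Z | stage 3] = (4+7+8+9)/4 = 7.
By the law of total expectation,
E[Z] = (1/2)·(27/4) + (1/6)·(23/3) + (1/3)·(7) = 503/72.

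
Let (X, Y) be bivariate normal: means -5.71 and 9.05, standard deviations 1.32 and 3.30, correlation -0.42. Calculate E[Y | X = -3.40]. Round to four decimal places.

E[Y | X=x] = μ_Y + ρ(σ_Y/σ_X)(x − μ_X) for jointly normal variables.
E[Y | X=-3.40] = 9.05 + (-0.42)·(3.30/1.32)·(-3.40 − (-5.71)) = 9.05 + (-1.05)·(2.31) = 6.6245.

6.6245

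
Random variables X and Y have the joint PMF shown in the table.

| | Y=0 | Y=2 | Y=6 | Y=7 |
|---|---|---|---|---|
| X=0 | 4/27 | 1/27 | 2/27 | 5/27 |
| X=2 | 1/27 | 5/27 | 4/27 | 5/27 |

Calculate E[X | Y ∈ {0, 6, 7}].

P(Y ∈ {0, 6, 7}) = 7/9.
Σ X·P over the event = 0·(4/27) + 0·(2/27) + 0·(5/27) + 2·(1/27) + 2·(4/27) + 2·(5/27) = 20/27.
E[X | Y ∈ {0, 6, 7}] = (20/27) / (7/9) = 20/21.

20/21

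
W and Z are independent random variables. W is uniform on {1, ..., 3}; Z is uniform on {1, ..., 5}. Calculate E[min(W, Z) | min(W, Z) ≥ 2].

19/8

P(min(W, Z) ≥ 2) = 8/15.
Summing min(W,Z)·P(x,y) over outcomes with min(W, Z) ≥ 2 gives 19/15.
E[min(W, Z) | min(W, Z) ≥ 2] = (19/15) / (8/15) = 19/8.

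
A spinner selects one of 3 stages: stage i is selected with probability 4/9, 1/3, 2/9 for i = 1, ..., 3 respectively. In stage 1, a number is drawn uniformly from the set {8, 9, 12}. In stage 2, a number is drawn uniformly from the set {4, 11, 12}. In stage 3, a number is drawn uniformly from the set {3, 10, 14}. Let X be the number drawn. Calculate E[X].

251/27

E[X | stage 1] = (8+9+12)/3 = 29/3.
E[X | stage 2] = (4+11+12)/3 = 9.
E[X | stage 3] = (3+10+14)/3 = 9.
By the law of total expectation,
E[X] = (4/9)·(29/3) + (1/3)·(9) + (2/9)·(9) = 251/27.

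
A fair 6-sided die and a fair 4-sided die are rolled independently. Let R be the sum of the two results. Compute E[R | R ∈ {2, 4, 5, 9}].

26/5

P(R ∈ {2, 4, 5, 9}) = 5/12.
Σ over the event: 2·1/24 + 4·1/8 + 5·1/6 + 9·1/12 = 13/6.
E[R | R ∈ {2, 4, 5, 9}] = (13/6) / (5/12) = 26/5.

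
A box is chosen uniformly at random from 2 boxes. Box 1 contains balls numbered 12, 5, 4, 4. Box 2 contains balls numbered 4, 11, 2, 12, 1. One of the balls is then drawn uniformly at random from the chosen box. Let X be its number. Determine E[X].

E[X | box 1] = (12+5+4+4)/4 = 25/4.
E[X | box 2] = (4+11+2+12+1)/5 = 6.
E[X] = (1/2)·(25/4) + (1/2)·(6) = 49/8.

49/8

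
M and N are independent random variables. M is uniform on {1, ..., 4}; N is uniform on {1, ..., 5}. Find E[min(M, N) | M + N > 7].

Outcomes with M + N > 7: (3,5), (4,4), (4,5), each with probability 1/20.
E[min(M, N) | M + N > 7] = (3 + 4 + 4) / 3 = 11/3.

11/3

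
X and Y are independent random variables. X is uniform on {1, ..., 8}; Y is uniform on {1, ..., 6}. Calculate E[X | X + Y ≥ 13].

Outcomes with X + Y ≥ 13: (7,6), (8,5), (8,6), each with probability 1/48.
E[X | X + Y ≥ 13] = (7 + 8 + 8) / 3 = 23/3.

23/3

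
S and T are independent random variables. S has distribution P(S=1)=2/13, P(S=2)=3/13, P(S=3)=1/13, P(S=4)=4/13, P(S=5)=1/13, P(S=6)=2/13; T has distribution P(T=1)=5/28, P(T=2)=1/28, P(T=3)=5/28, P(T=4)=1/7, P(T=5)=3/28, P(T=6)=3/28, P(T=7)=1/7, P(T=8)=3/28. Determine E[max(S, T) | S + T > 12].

P(S + T > 12) = 17/364.
Summing max(S,T)·P(x,y) over outcomes with S + T > 12 gives 32/91.
E[max(S, T) | S + T > 12] = (32/91) / (17/364) = 128/17.

128/17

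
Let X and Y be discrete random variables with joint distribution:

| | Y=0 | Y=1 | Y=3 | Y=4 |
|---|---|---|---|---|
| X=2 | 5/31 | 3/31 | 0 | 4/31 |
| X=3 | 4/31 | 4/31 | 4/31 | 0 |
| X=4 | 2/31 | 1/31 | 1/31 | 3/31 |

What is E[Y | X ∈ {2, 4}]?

35/19

P(X ∈ {2, 4}) = 19/31.
Σ Y·P over the event = 0·(5/31) + 1·(3/31) + 4·(4/31) + 0·(2/31) + 1·(1/31) + 3·(1/31) + 4·(3/31) = 35/31.
E[Y | X ∈ {2, 4}] = (35/31) / (19/31) = 35/19.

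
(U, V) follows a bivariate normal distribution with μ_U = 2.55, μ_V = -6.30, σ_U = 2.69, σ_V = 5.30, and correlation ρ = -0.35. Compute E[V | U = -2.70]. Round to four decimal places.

-2.6796

E[V | U=x] = μ_V + ρ(σ_V/σ_U)(x − μ_U) for jointly normal variables.
E[V | U=-2.70] = -6.30 + (-0.35)·(5.30/2.69)·(-2.70 − (2.55)) = -6.30 + (-0.689591)·(-5.25) = -2.6796.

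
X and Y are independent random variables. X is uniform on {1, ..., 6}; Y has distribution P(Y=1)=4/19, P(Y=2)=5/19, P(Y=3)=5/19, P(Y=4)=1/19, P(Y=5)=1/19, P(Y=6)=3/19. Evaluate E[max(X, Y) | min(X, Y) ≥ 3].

P(min(X, Y) ≥ 3) = 20/57.
Summing max(X,Y)·P(x,y) over outcomes with min(X, Y) ≥ 3 gives 101/57.
E[max(X, Y) | min(X, Y) ≥ 3] = (101/57) / (20/57) = 101/20.

101/20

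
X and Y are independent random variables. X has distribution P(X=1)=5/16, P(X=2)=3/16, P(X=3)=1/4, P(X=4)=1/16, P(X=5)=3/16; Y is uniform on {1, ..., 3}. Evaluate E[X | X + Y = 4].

P(X + Y = 4) = 1/4.
Summing X·P(x,y) over outcomes with X + Y = 4 gives 23/48.
E[X | X + Y = 4] = (23/48) / (1/4) = 23/12.

23/12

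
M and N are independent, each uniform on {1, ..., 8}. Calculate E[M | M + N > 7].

P(M + N > 7) = 43/64.
Summing M·P(x,y) over outcomes with M + N > 7 gives 29/8.
E[M | M + N > 7] = (29/8) / (43/64) = 232/43.

232/43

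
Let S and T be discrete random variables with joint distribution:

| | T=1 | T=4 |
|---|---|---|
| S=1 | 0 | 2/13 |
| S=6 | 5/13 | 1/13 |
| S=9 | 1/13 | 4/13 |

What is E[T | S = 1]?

4

P(S = 1) = 2/13.
Σ T·P over the event = 4·(2/13) = 8/13.
E[T | S = 1] = (8/13) / (2/13) = 4.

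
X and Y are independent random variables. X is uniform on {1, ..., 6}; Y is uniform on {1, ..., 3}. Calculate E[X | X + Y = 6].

4

Outcomes with X + Y = 6: (3,3), (4,2), (5,1), each with probability 1/18.
E[X | X + Y = 6] = (3 + 4 + 5) / 3 = 4.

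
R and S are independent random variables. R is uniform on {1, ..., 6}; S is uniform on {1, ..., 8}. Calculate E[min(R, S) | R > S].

7/3

P(R > S) = 5/16.
Summing min(R,S)·P(x,y) over outcomes with R > S gives 35/48.
E[min(R, S) | R > S] = (35/48) / (5/16) = 7/3.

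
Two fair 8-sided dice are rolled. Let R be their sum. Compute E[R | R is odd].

P(R is odd) = 1/2.
Σ over the event: 3·1/32 + 5·1/16 + 7·3/32 + 9·1/8 + 11·3/32 + 13·1/16 + 15·1/32 = 9/2.
E[R | R is odd] = (9/2) / (1/2) = 9.

9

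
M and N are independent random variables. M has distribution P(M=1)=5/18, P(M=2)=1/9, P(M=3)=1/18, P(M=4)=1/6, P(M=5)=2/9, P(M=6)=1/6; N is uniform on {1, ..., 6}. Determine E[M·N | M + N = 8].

P(M + N = 8) = 13/108.
Summing MN·P(x,y) over outcomes with M + N = 8 gives 61/36.
E[M·N | M + N = 8] = (61/36) / (13/108) = 183/13.

183/13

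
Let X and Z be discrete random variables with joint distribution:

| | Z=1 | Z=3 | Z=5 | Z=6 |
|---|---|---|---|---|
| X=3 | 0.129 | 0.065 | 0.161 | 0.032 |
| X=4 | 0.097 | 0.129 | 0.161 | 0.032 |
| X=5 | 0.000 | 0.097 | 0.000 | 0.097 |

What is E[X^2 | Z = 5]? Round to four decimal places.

P(Z = 5) = 0.322.
Σ X^2·P over the event = 9·(0.161) + 16·(0.161) = 4.025.
E[X^2 | Z = 5] = (4.025) / (0.322) = 12.5000.

12.5000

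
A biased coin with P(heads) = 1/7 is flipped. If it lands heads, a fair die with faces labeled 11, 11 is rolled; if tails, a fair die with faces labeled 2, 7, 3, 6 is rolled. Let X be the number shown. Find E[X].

E[X | heads] = (11+11)/2 = 11.
E[X | tails] = (2+7+3+6)/4 = 9/2.
By the law of total expectation,
E[X] = (1/7)·(11) + (6/7)·(9/2) = 38/7.

38/7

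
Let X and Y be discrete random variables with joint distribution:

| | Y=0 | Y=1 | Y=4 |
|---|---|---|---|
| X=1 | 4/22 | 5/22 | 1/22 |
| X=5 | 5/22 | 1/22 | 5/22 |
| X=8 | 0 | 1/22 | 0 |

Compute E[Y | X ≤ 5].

P(X ≤ 5) = 21/22.
Summing Y·P(X=x,Y=y) over the conditioning event gives 15/11.
E[Y | X ≤ 5] = (15/11) / (21/22) = 10/7.

10/7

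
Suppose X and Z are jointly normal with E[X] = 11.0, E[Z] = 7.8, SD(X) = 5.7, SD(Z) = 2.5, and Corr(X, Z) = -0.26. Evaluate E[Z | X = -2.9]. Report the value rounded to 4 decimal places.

For a bivariate normal, E[Z | X=x] = μ_Z + ρ·(σ_Z/σ_X)·(x − μ_X).
E[Z | X=-2.9] = 7.8 + (-0.26)·(2.5/5.7)·(-2.9 − (11.0)) = 7.8 + (-0.114035)·(-13.9) = 9.3851.

9.3851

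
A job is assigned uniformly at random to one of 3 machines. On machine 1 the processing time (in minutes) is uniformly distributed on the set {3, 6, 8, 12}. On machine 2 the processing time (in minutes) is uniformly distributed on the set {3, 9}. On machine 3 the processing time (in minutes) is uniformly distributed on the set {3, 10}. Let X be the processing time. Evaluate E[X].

E[X | machine 1] = (3+6+8+12)/4 = 29/4.
E[X | machine 2] = (3+9)/2 = 6.
E[X | machine 3] = (3+10)/2 = 13/2.
By the law of total expectation,
E[X] = (1/3)·(29/4) + (1/3)·(6) + (1/3)·(13/2) = 79/12.

79/12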